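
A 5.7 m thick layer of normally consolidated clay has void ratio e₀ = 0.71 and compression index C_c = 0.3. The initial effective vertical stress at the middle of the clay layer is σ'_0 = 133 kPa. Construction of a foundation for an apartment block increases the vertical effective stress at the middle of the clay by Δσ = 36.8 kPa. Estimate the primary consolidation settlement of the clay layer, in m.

Final effective stress: σ'_f = σ'_0 + Δσ = 133 + 36.8 = 169.8 kPa.
Normally consolidated clay, so the full stress increment lies on the virgin compression line:
S_c = C_c·H/(1+e₀)·log₁₀(σ'_f/σ'_0) = 0.3×5.7/(1+0.71)×log₁₀(169.8/133)
    = 1 × 0.10609 = 0.1061 m

S_c ≈ 0.106 m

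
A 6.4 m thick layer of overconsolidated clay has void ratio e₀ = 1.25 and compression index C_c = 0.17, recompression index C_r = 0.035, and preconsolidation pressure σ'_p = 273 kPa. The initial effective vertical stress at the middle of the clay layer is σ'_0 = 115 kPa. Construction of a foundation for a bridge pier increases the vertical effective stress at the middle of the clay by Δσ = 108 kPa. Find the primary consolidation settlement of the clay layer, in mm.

S_c ≈ 28.6 mm

Final effective stress: σ'_f = 115 + 108 = 223 kPa.
σ'_f = 223 ≤ σ'_p = 273 kPa, so the clay remains overconsolidated and only the recompression index applies:
S_c = C_r·H/(1+e₀)·log₁₀(σ'_f/σ'_0) = 0.035×6.4/2.25×log₁₀(223/115)
    = 0.099554 × 0.28761 = 0.02863 m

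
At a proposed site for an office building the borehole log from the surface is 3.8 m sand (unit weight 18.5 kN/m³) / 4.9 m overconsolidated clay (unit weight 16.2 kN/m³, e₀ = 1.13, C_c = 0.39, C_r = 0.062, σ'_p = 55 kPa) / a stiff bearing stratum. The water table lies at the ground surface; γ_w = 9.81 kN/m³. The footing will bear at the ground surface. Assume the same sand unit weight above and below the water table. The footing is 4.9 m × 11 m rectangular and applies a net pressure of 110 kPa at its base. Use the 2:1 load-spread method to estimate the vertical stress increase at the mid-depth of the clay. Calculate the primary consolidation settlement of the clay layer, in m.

Mid-depth of clay below the ground surface: z = 3.8 + 4.9/2 = 6.25 m.
Total vertical stress at mid-clay: σ_v = 18.5×3.8 + 16.2×2.45 = 109.99 kPa.
Pore pressure: u = 9.81×(6.25 − 0) = 61.312 kPa.
Initial effective stress: σ'_0 = σ_v − u = 109.99 − 61.312 = 48.678 kPa.
Stress increase at mid-clay by the 2:1 spreading method:
Δσ = qBL/((B+z)(L+z)) = 110×4.9×11/((4.9+6.25)(11+6.25)) = 30.826 kPa
Final effective stress: σ'_f = 48.678 + 30.826 = 79.504 kPa.
σ'_f = 79.504 > σ'_p = 55 kPa, so the stress path crosses the preconsolidation pressure — recompression up to σ'_p, then virgin compression beyond:
S_c = H/(1+e₀)·[C_r·log₁₀(σ'_p/σ'_0) + C_c·log₁₀(σ'_f/σ'_p)]
    = 4.9/2.13 × [0.062×log₁₀(55/48.678) + 0.39×log₁₀(79.504/55)]
    = 2.3005 × [0.0032879 + 0.06241] = 0.1511 m

S_c ≈ 0.151 m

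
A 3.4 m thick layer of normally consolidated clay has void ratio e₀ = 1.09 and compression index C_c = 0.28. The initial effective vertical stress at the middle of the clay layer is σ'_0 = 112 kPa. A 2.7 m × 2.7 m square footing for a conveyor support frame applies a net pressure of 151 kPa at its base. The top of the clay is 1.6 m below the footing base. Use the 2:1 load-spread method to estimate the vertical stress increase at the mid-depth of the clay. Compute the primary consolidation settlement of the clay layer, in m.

S_c ≈ 0.0478 m

Mid-depth of clay below the footing base: z = 1.6 + 3.4/2 = 3.3 m.
Stress increase at mid-clay by the 2:1 spreading method:
Δσ = qBL/((B+z)(L+z)) = 151×2.7×2.7/((2.7+3.3)(2.7+3.3)) = 30.578 kPa
Final effective stress: σ'_f = σ'_0 + Δσ = 112 + 30.578 = 142.58 kPa.
Normally consolidated clay, so the full stress increment lies on the virgin compression line:
S_c = C_c·H/(1+e₀)·log₁₀(σ'_f/σ'_0) = 0.28×3.4/(1+1.09)×log₁₀(142.58/112)
    = 0.4555 × 0.10484 = 0.04775 m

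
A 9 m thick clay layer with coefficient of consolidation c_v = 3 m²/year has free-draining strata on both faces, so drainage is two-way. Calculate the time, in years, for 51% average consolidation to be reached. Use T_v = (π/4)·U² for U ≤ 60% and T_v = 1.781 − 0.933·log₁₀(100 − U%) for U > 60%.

t ≈ 1.38 years

Drainage path length: H_d = H/2 = 4.5 m (double drainage).
U ≤ 60%: T_v = (π/4)·U² = (π/4)×0.51² = 0.20428.
t = T_v·H_d²/c_v = 0.20428×4.5²/3 = 1.379 years.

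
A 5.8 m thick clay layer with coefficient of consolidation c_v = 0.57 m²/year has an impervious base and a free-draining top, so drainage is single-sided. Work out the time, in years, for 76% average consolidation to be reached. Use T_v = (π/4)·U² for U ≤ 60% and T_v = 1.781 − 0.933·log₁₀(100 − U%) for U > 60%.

t ≈ 29.1 years

Drainage path length: H_d = H = 5.8 m (single drainage).
U > 60%: T_v = 1.781 − 0.933·log₁₀(100 − 76) = 0.49326.
t = T_v·H_d²/c_v = 0.49326×5.8²/0.57 = 29.11 years.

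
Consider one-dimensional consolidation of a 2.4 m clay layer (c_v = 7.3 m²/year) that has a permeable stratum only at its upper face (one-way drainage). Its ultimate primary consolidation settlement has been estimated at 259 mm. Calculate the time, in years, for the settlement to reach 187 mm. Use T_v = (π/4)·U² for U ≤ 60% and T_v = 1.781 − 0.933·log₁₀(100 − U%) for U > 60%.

Drainage path length: H_d = H = 2.4 m (single drainage).
U = S(t)/S_ult = 187/259 = 0.722.
U > 60%: T_v = 1.781 − 0.933·log₁₀(100 − 72.201) = 0.43372.
t = T_v·H_d²/c_v = 0.43372×2.4²/7.3 = 0.3422 years.

t ≈ 0.342 years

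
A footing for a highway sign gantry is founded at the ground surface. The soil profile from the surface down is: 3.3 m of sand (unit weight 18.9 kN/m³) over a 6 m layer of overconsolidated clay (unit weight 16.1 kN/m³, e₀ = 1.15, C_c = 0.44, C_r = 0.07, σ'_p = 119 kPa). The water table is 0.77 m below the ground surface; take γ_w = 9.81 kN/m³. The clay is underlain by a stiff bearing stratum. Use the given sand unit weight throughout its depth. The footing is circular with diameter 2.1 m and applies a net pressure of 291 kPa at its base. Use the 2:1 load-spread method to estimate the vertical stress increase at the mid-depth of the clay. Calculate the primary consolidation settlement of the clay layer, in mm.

Mid-depth of clay below the ground surface: z = 3.3 + 6/2 = 6.3 m.
Total vertical stress at mid-clay: σ_v = 18.9×3.3 + 16.1×3 = 110.67 kPa.
Pore pressure: u = 9.81×(6.3 − 0.77) = 54.249 kPa.
Initial effective stress: σ'_0 = σ_v − u = 110.67 − 54.249 = 56.421 kPa.
Stress increase at mid-clay by the 2:1 spreading method:
Δσ ≈ qD²/(D+z)² = 291×2.1²/(2.1+6.3)² = 18.188 kPa
Final effective stress: σ'_f = 56.421 + 18.188 = 74.609 kPa.
σ'_f = 74.609 ≤ σ'_p = 119 kPa, so the clay remains overconsolidated and only the recompression index applies:
S_c = C_r·H/(1+e₀)·log₁₀(σ'_f/σ'_0) = 0.07×6/2.15×log₁₀(74.609/56.421)
    = 0.19535 × 0.12135 = 0.02371 m

S_c ≈ 23.7 mm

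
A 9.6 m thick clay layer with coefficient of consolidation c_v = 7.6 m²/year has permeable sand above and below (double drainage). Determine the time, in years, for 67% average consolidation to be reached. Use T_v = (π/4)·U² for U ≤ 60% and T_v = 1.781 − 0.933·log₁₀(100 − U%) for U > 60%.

t ≈ 1.1 years

Drainage path length: H_d = H/2 = 4.8 m (double drainage).
U > 60%: T_v = 1.781 − 0.933·log₁₀(100 − 67) = 0.36423.
t = T_v·H_d²/c_v = 0.36423×4.8²/7.6 = 1.104 years.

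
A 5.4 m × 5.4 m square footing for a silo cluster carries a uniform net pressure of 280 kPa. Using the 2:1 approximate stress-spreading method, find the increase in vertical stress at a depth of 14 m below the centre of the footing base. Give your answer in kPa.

By the 2:1 method the load spreads at 1 horizontal : 2 vertical, so at depth z the loaded area has grown by z in each plan dimension:
Δσ = qBL/((B+z)(L+z)) = 280×5.4×5.4/((5.4+14)(5.4+14)) = 21.694 kPa

Δσ_z ≈ 21.7 kPa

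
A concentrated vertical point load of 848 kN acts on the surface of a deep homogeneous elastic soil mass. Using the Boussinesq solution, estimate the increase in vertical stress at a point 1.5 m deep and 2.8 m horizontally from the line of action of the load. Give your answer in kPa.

Δσ_z ≈ 4.23 kPa

Boussinesq vertical stress below a point load on an elastic half-space:
Δσ_z = 3P/(2πz²) · [1 + (r/z)²]^(−5/2)
r/z = 2.8/1.5 = 1.8667; [1+(r/z)²]^(−5/2) = 0.023482.
Δσ_z = 3×848/(2π×1.5²) × 0.023482 = 179.95 × 0.023482 = 4.226 kPa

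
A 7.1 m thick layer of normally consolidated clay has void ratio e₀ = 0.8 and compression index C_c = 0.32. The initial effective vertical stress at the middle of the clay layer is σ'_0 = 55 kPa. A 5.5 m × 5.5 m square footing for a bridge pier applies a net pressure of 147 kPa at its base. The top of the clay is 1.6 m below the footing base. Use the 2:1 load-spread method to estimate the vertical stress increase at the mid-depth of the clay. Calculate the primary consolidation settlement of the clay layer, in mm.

S_c ≈ 295 mm

Mid-depth of clay below the footing base: z = 1.6 + 7.1/2 = 5.15 m.
Stress increase at mid-clay by the 2:1 spreading method:
Δσ = qBL/((B+z)(L+z)) = 147×5.5×5.5/((5.5+5.15)(5.5+5.15)) = 39.205 kPa
Final effective stress: σ'_f = σ'_0 + Δσ = 55 + 39.205 = 94.205 kPa.
Normally consolidated clay, so the full stress increment lies on the virgin compression line:
S_c = C_c·H/(1+e₀)·log₁₀(σ'_f/σ'_0) = 0.32×7.1/(1+0.8)×log₁₀(94.205/55)
    = 1.2622 × 0.23371 = 0.295 m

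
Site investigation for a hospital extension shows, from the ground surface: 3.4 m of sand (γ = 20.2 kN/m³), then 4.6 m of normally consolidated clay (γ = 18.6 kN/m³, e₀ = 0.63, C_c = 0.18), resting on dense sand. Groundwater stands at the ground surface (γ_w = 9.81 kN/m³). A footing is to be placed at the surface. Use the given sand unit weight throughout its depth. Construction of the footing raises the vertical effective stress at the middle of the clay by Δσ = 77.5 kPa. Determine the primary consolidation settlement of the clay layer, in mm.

S_c ≈ 193 mm

Mid-depth of clay below the ground surface: z = 3.4 + 4.6/2 = 5.7 m.
Total vertical stress at mid-clay: σ_v = 20.2×3.4 + 18.6×2.3 = 111.46 kPa.
Pore pressure: u = 9.81×(5.7 − 0) = 55.917 kPa.
Initial effective stress: σ'_0 = σ_v − u = 111.46 − 55.917 = 55.543 kPa.
Final effective stress: σ'_f = σ'_0 + Δσ = 55.543 + 77.5 = 133.04 kPa.
Normally consolidated clay, so the full stress increment lies on the virgin compression line:
S_c = C_c·H/(1+e₀)·log₁₀(σ'_f/σ'_0) = 0.18×4.6/(1+0.63)×log₁₀(133.04/55.543)
    = 0.50798 × 0.37935 = 0.1927 m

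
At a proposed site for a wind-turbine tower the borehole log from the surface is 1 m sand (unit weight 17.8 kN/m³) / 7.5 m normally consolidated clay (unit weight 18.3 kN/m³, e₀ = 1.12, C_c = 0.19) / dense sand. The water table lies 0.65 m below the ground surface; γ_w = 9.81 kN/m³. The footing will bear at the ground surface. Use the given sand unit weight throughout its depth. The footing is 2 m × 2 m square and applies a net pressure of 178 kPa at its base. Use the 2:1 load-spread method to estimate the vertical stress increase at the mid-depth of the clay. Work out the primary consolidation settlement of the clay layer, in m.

Mid-depth of clay below the ground surface: z = 1 + 7.5/2 = 4.75 m.
Total vertical stress at mid-clay: σ_v = 17.8×1 + 18.3×3.75 = 86.425 kPa.
Pore pressure: u = 9.81×(4.75 − 0.65) = 40.221 kPa.
Initial effective stress: σ'_0 = σ_v − u = 86.425 − 40.221 = 46.204 kPa.
Stress increase at mid-clay by the 2:1 spreading method:
Δσ = qBL/((B+z)(L+z)) = 178×2×2/((2+4.75)(2+4.75)) = 15.627 kPa
Final effective stress: σ'_f = σ'_0 + Δσ = 46.204 + 15.627 = 61.831 kPa.
Normally consolidated clay, so the full stress increment lies on the virgin compression line:
S_c = C_c·H/(1+e₀)·log₁₀(σ'_f/σ'_0) = 0.19×7.5/(1+1.12)×log₁₀(61.831/46.204)
    = 0.67217 × 0.12653 = 0.08505 m

S_c ≈ 0.085 m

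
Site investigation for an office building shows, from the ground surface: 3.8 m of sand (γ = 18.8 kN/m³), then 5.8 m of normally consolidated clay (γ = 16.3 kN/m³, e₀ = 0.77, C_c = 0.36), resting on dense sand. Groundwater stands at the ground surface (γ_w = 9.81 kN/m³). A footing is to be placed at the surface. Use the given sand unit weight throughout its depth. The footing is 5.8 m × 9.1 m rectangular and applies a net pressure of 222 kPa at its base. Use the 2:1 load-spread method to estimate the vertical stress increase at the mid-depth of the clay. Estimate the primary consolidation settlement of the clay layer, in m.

S_c ≈ 0.385 m

Mid-depth of clay below the ground surface: z = 3.8 + 5.8/2 = 6.7 m.
Total vertical stress at mid-clay: σ_v = 18.8×3.8 + 16.3×2.9 = 118.71 kPa.
Pore pressure: u = 9.81×(6.7 − 0) = 65.727 kPa.
Initial effective stress: σ'_0 = σ_v − u = 118.71 − 65.727 = 52.983 kPa.
Stress increase at mid-clay by the 2:1 spreading method:
Δσ = qBL/((B+z)(L+z)) = 222×5.8×9.1/((5.8+6.7)(9.1+6.7)) = 59.327 kPa
Final effective stress: σ'_f = σ'_0 + Δσ = 52.983 + 59.327 = 112.31 kPa.
Normally consolidated clay, so the full stress increment lies on the virgin compression line:
S_c = C_c·H/(1+e₀)·log₁₀(σ'_f/σ'_0) = 0.36×5.8/(1+0.77)×log₁₀(112.31/52.983)
    = 1.1797 × 0.32628 = 0.3849 m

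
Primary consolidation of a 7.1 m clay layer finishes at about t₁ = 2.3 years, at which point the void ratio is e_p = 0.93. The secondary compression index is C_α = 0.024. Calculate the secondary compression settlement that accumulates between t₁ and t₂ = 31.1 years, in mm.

S_s ≈ 99.9 mm

Secondary compression: S_s = C_α·H/(1+e_p)·log₁₀(t₂/t₁)
S_s = 0.024×7.1/(1+0.93)×log₁₀(31.1/2.3)
    = 0.08829 × 1.131 = 0.09986 m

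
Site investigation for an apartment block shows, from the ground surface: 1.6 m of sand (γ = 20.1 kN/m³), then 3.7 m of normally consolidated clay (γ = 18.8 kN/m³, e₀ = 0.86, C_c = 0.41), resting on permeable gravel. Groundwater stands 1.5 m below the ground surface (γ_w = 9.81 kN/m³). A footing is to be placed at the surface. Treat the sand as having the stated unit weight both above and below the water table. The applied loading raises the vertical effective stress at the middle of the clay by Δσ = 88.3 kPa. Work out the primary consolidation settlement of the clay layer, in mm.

Mid-depth of clay below the ground surface: z = 1.6 + 3.7/2 = 3.45 m.
Total vertical stress at mid-clay: σ_v = 20.1×1.6 + 18.8×1.85 = 66.94 kPa.
Pore pressure: u = 9.81×(3.45 − 1.5) = 19.13 kPa.
Initial effective stress: σ'_0 = σ_v − u = 66.94 − 19.13 = 47.81 kPa.
Final effective stress: σ'_f = σ'_0 + Δσ = 47.81 + 88.3 = 136.11 kPa.
Normally consolidated clay, so the full stress increment lies on the virgin compression line:
S_c = C_c·H/(1+e₀)·log₁₀(σ'_f/σ'_0) = 0.41×3.7/(1+0.86)×log₁₀(136.11/47.81)
    = 0.81559 × 0.45437 = 0.3706 m

S_c ≈ 371 mm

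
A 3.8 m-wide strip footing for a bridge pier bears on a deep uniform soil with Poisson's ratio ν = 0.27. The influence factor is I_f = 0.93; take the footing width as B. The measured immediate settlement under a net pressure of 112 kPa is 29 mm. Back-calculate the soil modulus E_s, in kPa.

E_s ≈ 12700 kPa

S_e = q·B·(1−ν²)/E_s · I_f  ⇒  E_s = q·B·(1−ν²)·I_f / S_e.
E_s = 112 × 3.8 × 0.9271 × 0.93 / 0.029 = 12650 kPa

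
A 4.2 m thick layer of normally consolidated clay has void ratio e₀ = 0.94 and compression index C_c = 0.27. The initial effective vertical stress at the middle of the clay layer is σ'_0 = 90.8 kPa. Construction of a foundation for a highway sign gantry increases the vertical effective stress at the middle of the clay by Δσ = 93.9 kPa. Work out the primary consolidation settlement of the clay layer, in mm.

S_c ≈ 180 mm

Final effective stress: σ'_f = σ'_0 + Δσ = 90.8 + 93.9 = 184.7 kPa.
Normally consolidated clay, so the full stress increment lies on the virgin compression line:
S_c = C_c·H/(1+e₀)·log₁₀(σ'_f/σ'_0) = 0.27×4.2/(1+0.94)×log₁₀(184.7/90.8)
    = 0.58454 × 0.30838 = 0.1803 m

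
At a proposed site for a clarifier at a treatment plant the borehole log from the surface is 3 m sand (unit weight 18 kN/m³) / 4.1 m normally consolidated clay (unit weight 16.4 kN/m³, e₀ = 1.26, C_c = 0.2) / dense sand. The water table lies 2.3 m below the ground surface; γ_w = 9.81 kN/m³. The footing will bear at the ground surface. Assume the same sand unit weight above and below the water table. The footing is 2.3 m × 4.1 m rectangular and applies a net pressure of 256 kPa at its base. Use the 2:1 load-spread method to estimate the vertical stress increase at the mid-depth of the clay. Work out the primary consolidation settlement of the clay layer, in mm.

S_c ≈ 73.3 mm

Mid-depth of clay below the ground surface: z = 3 + 4.1/2 = 5.05 m.
Total vertical stress at mid-clay: σ_v = 18×3 + 16.4×2.05 = 87.62 kPa.
Pore pressure: u = 9.81×(5.05 − 2.3) = 26.978 kPa.
Initial effective stress: σ'_0 = σ_v − u = 87.62 − 26.978 = 60.642 kPa.
Stress increase at mid-clay by the 2:1 spreading method:
Δσ = qBL/((B+z)(L+z)) = 256×2.3×4.1/((2.3+5.05)(4.1+5.05)) = 35.896 kPa
Final effective stress: σ'_f = σ'_0 + Δσ = 60.642 + 35.896 = 96.538 kPa.
Normally consolidated clay, so the full stress increment lies on the virgin compression line:
S_c = C_c·H/(1+e₀)·log₁₀(σ'_f/σ'_0) = 0.2×4.1/(1+1.26)×log₁₀(96.538/60.642)
    = 0.36283 × 0.20192 = 0.07326 m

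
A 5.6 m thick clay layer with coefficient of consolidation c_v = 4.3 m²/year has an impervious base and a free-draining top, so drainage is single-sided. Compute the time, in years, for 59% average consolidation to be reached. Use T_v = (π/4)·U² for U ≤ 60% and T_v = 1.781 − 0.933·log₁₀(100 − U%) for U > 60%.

t ≈ 1.99 years

Drainage path length: H_d = H = 5.6 m (single drainage).
U ≤ 60%: T_v = (π/4)·U² = (π/4)×0.59² = 0.2734.
t = T_v·H_d²/c_v = 0.2734×5.6²/4.3 = 1.994 years.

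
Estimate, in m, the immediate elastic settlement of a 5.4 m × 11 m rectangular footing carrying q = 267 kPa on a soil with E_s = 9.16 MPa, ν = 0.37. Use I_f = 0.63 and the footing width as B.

Immediate (elastic) settlement: S_e = q·B·(1−ν²)/E_s · I_f.
E_s = 9.16 MPa = 9160 kPa.
S_e = 267 × 5.4 × (1 − 0.37²) / 9160 × 0.63
    = 267 × 5.4 × 0.8631 / 9160 × 0.63
    = 0.08559 m

S_e ≈ 0.0856 m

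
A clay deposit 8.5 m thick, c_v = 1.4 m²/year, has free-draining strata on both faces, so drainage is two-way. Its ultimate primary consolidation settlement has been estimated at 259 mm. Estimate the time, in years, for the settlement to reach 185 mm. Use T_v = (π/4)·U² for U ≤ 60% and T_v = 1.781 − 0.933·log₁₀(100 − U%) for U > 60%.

t ≈ 5.45 years

Drainage path length: H_d = H/2 = 4.25 m (double drainage).
U = S(t)/S_ult = 185/259 = 0.7143.
U > 60%: T_v = 1.781 − 0.933·log₁₀(100 − 71.429) = 0.42262.
t = T_v·H_d²/c_v = 0.42262×4.25²/1.4 = 5.453 years.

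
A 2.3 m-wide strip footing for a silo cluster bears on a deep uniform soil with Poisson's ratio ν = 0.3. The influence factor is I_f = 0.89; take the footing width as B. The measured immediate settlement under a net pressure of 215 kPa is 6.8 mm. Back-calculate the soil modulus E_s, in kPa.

E_s ≈ 58900 kPa

S_e = q·B·(1−ν²)/E_s · I_f  ⇒  E_s = q·B·(1−ν²)·I_f / S_e.
E_s = 215 × 2.3 × 0.91 × 0.89 / 0.0068 = 58900 kPa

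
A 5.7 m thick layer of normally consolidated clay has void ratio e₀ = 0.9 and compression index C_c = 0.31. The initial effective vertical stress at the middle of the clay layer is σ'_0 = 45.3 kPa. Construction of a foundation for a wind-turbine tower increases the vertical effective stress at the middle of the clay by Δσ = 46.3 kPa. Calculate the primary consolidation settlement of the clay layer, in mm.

S_c ≈ 284 mm

Final effective stress: σ'_f = σ'_0 + Δσ = 45.3 + 46.3 = 91.6 kPa.
Normally consolidated clay, so the full stress increment lies on the virgin compression line:
S_c = C_c·H/(1+e₀)·log₁₀(σ'_f/σ'_0) = 0.31×5.7/(1+0.9)×log₁₀(91.6/45.3)
    = 0.93 × 0.3058 = 0.2844 m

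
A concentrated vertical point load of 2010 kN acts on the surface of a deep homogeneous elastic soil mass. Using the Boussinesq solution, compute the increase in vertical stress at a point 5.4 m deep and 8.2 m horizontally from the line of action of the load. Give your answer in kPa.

Boussinesq vertical stress below a point load on an elastic half-space:
Δσ_z = 3P/(2πz²) · [1 + (r/z)²]^(−5/2)
r/z = 8.2/5.4 = 1.5185; [1+(r/z)²]^(−5/2) = 0.050324.
Δσ_z = 3×2010/(2π×5.4²) × 0.050324 = 32.912 × 0.050324 = 1.656 kPa

Δσ_z ≈ 1.66 kPa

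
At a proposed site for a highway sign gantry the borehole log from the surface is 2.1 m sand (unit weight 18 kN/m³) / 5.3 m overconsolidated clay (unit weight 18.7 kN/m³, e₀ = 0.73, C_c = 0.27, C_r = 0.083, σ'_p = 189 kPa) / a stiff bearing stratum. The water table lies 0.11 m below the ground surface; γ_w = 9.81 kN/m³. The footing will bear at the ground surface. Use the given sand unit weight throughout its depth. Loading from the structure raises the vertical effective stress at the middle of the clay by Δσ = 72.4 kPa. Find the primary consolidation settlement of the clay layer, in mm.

Mid-depth of clay below the ground surface: z = 2.1 + 5.3/2 = 4.75 m.
Total vertical stress at mid-clay: σ_v = 18×2.1 + 18.7×2.65 = 87.355 kPa.
Pore pressure: u = 9.81×(4.75 − 0.11) = 45.518 kPa.
Initial effective stress: σ'_0 = σ_v − u = 87.355 − 45.518 = 41.837 kPa.
Final effective stress: σ'_f = 41.837 + 72.4 = 114.24 kPa.
σ'_f = 114.24 ≤ σ'_p = 189 kPa, so the clay remains overconsolidated and only the recompression index applies:
S_c = C_r·H/(1+e₀)·log₁₀(σ'_f/σ'_0) = 0.083×5.3/1.73×log₁₀(114.24/41.837)
    = 0.25428 × 0.43626 = 0.1109 m

S_c ≈ 111 mm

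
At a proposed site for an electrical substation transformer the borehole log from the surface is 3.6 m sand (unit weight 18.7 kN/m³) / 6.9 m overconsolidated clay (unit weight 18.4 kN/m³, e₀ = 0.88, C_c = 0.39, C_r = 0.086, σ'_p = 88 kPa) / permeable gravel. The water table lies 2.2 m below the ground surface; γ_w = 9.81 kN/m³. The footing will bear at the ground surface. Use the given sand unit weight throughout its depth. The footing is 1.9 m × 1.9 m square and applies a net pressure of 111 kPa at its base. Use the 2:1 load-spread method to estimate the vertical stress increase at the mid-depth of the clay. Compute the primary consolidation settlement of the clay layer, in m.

Mid-depth of clay below the ground surface: z = 3.6 + 6.9/2 = 7.05 m.
Total vertical stress at mid-clay: σ_v = 18.7×3.6 + 18.4×3.45 = 130.8 kPa.
Pore pressure: u = 9.81×(7.05 − 2.2) = 47.578 kPa.
Initial effective stress: σ'_0 = σ_v − u = 130.8 − 47.578 = 83.222 kPa.
Stress increase at mid-clay by the 2:1 spreading method:
Δσ = qBL/((B+z)(L+z)) = 111×1.9×1.9/((1.9+7.05)(1.9+7.05)) = 5.0025 kPa
Final effective stress: σ'_f = 83.222 + 5.0025 = 88.224 kPa.
σ'_f = 88.224 > σ'_p = 88 kPa, so the stress path crosses the preconsolidation pressure — recompression up to σ'_p, then virgin compression beyond:
S_c = H/(1+e₀)·[C_r·log₁₀(σ'_p/σ'_0) + C_c·log₁₀(σ'_f/σ'_p)]
    = 6.9/1.88 × [0.086×log₁₀(88/83.222) + 0.39×log₁₀(88.224/88)]
    = 3.6702 × [0.002085 + 0.00043059] = 0.009233 m

S_c ≈ 0.00923 m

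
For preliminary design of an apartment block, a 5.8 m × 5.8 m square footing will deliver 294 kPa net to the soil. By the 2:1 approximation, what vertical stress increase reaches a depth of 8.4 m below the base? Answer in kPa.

Δσ_z ≈ 49 kPa

By the 2:1 method the load spreads at 1 horizontal : 2 vertical, so at depth z the loaded area has grown by z in each plan dimension:
Δσ = qBL/((B+z)(L+z)) = 294×5.8×5.8/((5.8+8.4)(5.8+8.4)) = 49.049 kPa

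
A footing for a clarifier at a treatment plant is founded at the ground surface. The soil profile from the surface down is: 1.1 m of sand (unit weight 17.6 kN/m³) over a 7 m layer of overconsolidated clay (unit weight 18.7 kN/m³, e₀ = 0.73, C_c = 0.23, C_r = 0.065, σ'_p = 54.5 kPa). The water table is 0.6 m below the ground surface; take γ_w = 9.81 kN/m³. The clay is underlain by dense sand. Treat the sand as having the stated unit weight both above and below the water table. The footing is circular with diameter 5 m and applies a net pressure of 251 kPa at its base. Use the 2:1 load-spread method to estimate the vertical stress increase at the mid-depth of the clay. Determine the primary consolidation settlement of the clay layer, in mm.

S_c ≈ 318 mm

Mid-depth of clay below the ground surface: z = 1.1 + 7/2 = 4.6 m.
Total vertical stress at mid-clay: σ_v = 17.6×1.1 + 18.7×3.5 = 84.81 kPa.
Pore pressure: u = 9.81×(4.6 − 0.6) = 39.24 kPa.
Initial effective stress: σ'_0 = σ_v − u = 84.81 − 39.24 = 45.57 kPa.
Stress increase at mid-clay by the 2:1 spreading method:
Δσ ≈ qD²/(D+z)² = 251×5²/(5+4.6)² = 68.088 kPa
Final effective stress: σ'_f = 45.57 + 68.088 = 113.66 kPa.
σ'_f = 113.66 > σ'_p = 54.5 kPa, so the stress path crosses the preconsolidation pressure — recompression up to σ'_p, then virgin compression beyond:
S_c = H/(1+e₀)·[C_r·log₁₀(σ'_p/σ'_0) + C_c·log₁₀(σ'_f/σ'_p)]
    = 7/1.73 × [0.065×log₁₀(54.5/45.57) + 0.23×log₁₀(113.66/54.5)]
    = 4.0462 × [0.0050516 + 0.073419] = 0.3175 m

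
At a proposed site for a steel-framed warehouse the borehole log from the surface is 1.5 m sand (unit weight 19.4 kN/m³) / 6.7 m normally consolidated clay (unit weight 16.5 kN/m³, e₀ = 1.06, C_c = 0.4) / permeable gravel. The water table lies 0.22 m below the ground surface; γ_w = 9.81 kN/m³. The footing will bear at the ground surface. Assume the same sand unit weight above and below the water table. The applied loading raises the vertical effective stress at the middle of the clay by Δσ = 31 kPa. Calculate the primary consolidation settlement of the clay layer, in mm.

Mid-depth of clay below the ground surface: z = 1.5 + 6.7/2 = 4.85 m.
Total vertical stress at mid-clay: σ_v = 19.4×1.5 + 16.5×3.35 = 84.375 kPa.
Pore pressure: u = 9.81×(4.85 − 0.22) = 45.42 kPa.
Initial effective stress: σ'_0 = σ_v − u = 84.375 − 45.42 = 38.955 kPa.
Final effective stress: σ'_f = σ'_0 + Δσ = 38.955 + 31 = 69.955 kPa.
Normally consolidated clay, so the full stress increment lies on the virgin compression line:
S_c = C_c·H/(1+e₀)·log₁₀(σ'_f/σ'_0) = 0.4×6.7/(1+1.06)×log₁₀(69.955/38.955)
    = 1.301 × 0.25426 = 0.3308 m

S_c ≈ 331 mm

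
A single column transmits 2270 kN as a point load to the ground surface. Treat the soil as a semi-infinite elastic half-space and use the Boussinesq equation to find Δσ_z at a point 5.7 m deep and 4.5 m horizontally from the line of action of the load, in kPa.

Boussinesq vertical stress below a point load on an elastic half-space:
Δσ_z = 3P/(2πz²) · [1 + (r/z)²]^(−5/2)
r/z = 4.5/5.7 = 0.78947; [1+(r/z)²]^(−5/2) = 0.29787.
Δσ_z = 3×2270/(2π×5.7²) × 0.29787 = 33.359 × 0.29787 = 9.937 kPa

Δσ_z ≈ 9.94 kPa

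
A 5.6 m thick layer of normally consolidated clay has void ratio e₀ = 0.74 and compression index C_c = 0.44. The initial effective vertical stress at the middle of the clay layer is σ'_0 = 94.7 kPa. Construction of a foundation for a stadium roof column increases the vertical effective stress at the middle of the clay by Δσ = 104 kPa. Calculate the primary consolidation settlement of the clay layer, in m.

S_c ≈ 0.456 m

Final effective stress: σ'_f = σ'_0 + Δσ = 94.7 + 104 = 198.7 kPa.
Normally consolidated clay, so the full stress increment lies on the virgin compression line:
S_c = C_c·H/(1+e₀)·log₁₀(σ'_f/σ'_0) = 0.44×5.6/(1+0.74)×log₁₀(198.7/94.7)
    = 1.4161 × 0.32185 = 0.4558 m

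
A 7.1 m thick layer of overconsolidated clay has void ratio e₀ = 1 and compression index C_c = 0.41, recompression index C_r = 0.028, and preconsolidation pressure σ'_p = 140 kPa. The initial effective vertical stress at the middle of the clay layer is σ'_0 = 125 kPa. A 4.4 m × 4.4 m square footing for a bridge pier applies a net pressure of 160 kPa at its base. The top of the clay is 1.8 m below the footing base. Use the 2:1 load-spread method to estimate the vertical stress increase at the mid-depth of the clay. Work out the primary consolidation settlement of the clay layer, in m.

S_c ≈ 0.0797 m

Mid-depth of clay below the footing base: z = 1.8 + 7.1/2 = 5.35 m.
Stress increase at mid-clay by the 2:1 spreading method:
Δσ = qBL/((B+z)(L+z)) = 160×4.4×4.4/((4.4+5.35)(4.4+5.35)) = 32.585 kPa
Final effective stress: σ'_f = 125 + 32.585 = 157.59 kPa.
σ'_f = 157.59 > σ'_p = 140 kPa, so the stress path crosses the preconsolidation pressure — recompression up to σ'_p, then virgin compression beyond:
S_c = H/(1+e₀)·[C_r·log₁₀(σ'_p/σ'_0) + C_c·log₁₀(σ'_f/σ'_p)]
    = 7.1/2 × [0.028×log₁₀(140/125) + 0.41×log₁₀(157.59/140)]
    = 3.55 × [0.0013781 + 0.021074] = 0.0797 m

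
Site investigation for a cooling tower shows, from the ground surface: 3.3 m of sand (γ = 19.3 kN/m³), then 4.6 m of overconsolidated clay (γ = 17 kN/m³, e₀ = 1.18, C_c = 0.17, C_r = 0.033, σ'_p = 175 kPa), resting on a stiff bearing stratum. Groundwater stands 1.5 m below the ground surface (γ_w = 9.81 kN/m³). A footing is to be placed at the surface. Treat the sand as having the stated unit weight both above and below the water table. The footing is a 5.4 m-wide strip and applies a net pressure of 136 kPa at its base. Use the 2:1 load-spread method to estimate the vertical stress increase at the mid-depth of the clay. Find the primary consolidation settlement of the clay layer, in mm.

Mid-depth of clay below the ground surface: z = 3.3 + 4.6/2 = 5.6 m.
Total vertical stress at mid-clay: σ_v = 19.3×3.3 + 17×2.3 = 102.79 kPa.
Pore pressure: u = 9.81×(5.6 − 1.5) = 40.221 kPa.
Initial effective stress: σ'_0 = σ_v − u = 102.79 − 40.221 = 62.569 kPa.
Stress increase at mid-clay by the 2:1 spreading method:
Δσ = qB/(B+z) = 136×5.4/(5.4+5.6) = 66.764 kPa
Final effective stress: σ'_f = 62.569 + 66.764 = 129.33 kPa.
σ'_f = 129.33 ≤ σ'_p = 175 kPa, so the clay remains overconsolidated and only the recompression index applies:
S_c = C_r·H/(1+e₀)·log₁₀(σ'_f/σ'_0) = 0.033×4.6/2.18×log₁₀(129.33/62.569)
    = 0.069633 × 0.31534 = 0.02196 m

S_c ≈ 22 mm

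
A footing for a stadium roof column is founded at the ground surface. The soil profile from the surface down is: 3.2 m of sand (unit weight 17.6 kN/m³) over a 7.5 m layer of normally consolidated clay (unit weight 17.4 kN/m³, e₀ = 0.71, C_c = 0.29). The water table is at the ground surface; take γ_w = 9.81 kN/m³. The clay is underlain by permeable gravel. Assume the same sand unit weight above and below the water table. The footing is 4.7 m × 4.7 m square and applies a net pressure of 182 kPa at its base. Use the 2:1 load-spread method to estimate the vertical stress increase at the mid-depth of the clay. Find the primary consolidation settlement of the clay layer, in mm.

S_c ≈ 244 mm

Mid-depth of clay below the ground surface: z = 3.2 + 7.5/2 = 6.95 m.
Total vertical stress at mid-clay: σ_v = 17.6×3.2 + 17.4×3.75 = 121.57 kPa.
Pore pressure: u = 9.81×(6.95 − 0) = 68.18 kPa.
Initial effective stress: σ'_0 = σ_v − u = 121.57 − 68.18 = 53.39 kPa.
Stress increase at mid-clay by the 2:1 spreading method:
Δσ = qBL/((B+z)(L+z)) = 182×4.7×4.7/((4.7+6.95)(4.7+6.95)) = 29.622 kPa
Final effective stress: σ'_f = σ'_0 + Δσ = 53.39 + 29.622 = 83.012 kPa.
Normally consolidated clay, so the full stress increment lies on the virgin compression line:
S_c = C_c·H/(1+e₀)·log₁₀(σ'_f/σ'_0) = 0.29×7.5/(1+0.71)×log₁₀(83.012/53.39)
    = 1.2719 × 0.19168 = 0.2438 m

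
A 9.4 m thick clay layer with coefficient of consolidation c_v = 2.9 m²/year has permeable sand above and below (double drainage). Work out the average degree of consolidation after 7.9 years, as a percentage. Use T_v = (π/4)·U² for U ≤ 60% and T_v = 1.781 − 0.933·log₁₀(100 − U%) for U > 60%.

Drainage path length: H_d = H/2 = 4.7 m (double drainage).
T_v = c_v·t/H_d² = 2.9×7.9/4.7² = 1.0371.
T_v = 1.0371 corresponds to the U > 60% branch:
U = 1 − 10^((1.781 − T_v)/0.933)/100 = 0.9373

U ≈ 93.7 %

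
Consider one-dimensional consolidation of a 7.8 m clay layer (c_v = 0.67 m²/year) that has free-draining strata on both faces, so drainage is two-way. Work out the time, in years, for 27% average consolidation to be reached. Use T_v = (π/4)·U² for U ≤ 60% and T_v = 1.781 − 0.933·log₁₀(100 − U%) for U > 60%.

t ≈ 1.3 years

Drainage path length: H_d = H/2 = 3.9 m (double drainage).
U ≤ 60%: T_v = (π/4)·U² = (π/4)×0.27² = 0.057256.
t = T_v·H_d²/c_v = 0.057256×3.9²/0.67 = 1.3 years.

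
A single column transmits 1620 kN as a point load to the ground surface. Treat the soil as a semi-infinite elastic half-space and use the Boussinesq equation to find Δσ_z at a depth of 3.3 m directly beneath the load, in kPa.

Boussinesq vertical stress below a point load on an elastic half-space:
Δσ_z = 3P/(2πz²) · [1 + (r/z)²]^(−5/2)
r/z = 0/3.3 = 0; [1+(r/z)²]^(−5/2) = 1.
Δσ_z = 3×1620/(2π×3.3²) × 1 = 71.028 × 1 = 71.03 kPa

Δσ_z ≈ 71 kPa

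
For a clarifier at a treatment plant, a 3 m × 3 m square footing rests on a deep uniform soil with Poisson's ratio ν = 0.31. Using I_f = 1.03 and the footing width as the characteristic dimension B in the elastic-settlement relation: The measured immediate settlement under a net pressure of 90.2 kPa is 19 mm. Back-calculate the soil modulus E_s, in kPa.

S_e = q·B·(1−ν²)/E_s · I_f  ⇒  E_s = q·B·(1−ν²)·I_f / S_e.
E_s = 90.2 × 3 × 0.9039 × 1.03 / 0.019 = 13260 kPa

E_s ≈ 13300 kPa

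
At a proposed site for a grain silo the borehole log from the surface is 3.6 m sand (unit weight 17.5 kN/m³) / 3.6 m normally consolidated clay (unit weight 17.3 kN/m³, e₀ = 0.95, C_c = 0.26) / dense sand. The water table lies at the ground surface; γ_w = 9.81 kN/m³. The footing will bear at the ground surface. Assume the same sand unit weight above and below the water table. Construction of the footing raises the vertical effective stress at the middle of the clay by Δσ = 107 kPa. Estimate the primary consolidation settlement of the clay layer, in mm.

S_c ≈ 267 mm

Mid-depth of clay below the ground surface: z = 3.6 + 3.6/2 = 5.4 m.
Total vertical stress at mid-clay: σ_v = 17.5×3.6 + 17.3×1.8 = 94.14 kPa.
Pore pressure: u = 9.81×(5.4 − 0) = 52.974 kPa.
Initial effective stress: σ'_0 = σ_v − u = 94.14 − 52.974 = 41.166 kPa.
Final effective stress: σ'_f = σ'_0 + Δσ = 41.166 + 107 = 148.17 kPa.
Normally consolidated clay, so the full stress increment lies on the virgin compression line:
S_c = C_c·H/(1+e₀)·log₁₀(σ'_f/σ'_0) = 0.26×3.6/(1+0.95)×log₁₀(148.17/41.166)
    = 0.48 × 0.55622 = 0.267 m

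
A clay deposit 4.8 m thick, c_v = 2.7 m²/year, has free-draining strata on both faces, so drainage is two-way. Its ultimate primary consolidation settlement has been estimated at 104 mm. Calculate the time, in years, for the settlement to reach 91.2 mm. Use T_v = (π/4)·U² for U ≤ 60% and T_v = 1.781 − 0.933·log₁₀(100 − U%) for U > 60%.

Drainage path length: H_d = H/2 = 2.4 m (double drainage).
U = S(t)/S_ult = 91.2/104 = 0.8769.
U > 60%: T_v = 1.781 − 0.933·log₁₀(100 − 87.692) = 0.76387.
t = T_v·H_d²/c_v = 0.76387×2.4²/2.7 = 1.63 years.

t ≈ 1.63 years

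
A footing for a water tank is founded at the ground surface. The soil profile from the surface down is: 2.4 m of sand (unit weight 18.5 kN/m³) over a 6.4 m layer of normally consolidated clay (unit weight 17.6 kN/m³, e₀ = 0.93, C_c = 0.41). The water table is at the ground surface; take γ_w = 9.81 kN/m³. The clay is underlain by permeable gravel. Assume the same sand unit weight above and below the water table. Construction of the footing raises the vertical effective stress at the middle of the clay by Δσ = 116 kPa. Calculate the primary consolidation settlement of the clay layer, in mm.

S_c ≈ 745 mm

Mid-depth of clay below the ground surface: z = 2.4 + 6.4/2 = 5.6 m.
Total vertical stress at mid-clay: σ_v = 18.5×2.4 + 17.6×3.2 = 100.72 kPa.
Pore pressure: u = 9.81×(5.6 − 0) = 54.936 kPa.
Initial effective stress: σ'_0 = σ_v − u = 100.72 − 54.936 = 45.784 kPa.
Final effective stress: σ'_f = σ'_0 + Δσ = 45.784 + 116 = 161.78 kPa.
Normally consolidated clay, so the full stress increment lies on the virgin compression line:
S_c = C_c·H/(1+e₀)·log₁₀(σ'_f/σ'_0) = 0.41×6.4/(1+0.93)×log₁₀(161.78/45.784)
    = 1.3596 × 0.54821 = 0.7453 m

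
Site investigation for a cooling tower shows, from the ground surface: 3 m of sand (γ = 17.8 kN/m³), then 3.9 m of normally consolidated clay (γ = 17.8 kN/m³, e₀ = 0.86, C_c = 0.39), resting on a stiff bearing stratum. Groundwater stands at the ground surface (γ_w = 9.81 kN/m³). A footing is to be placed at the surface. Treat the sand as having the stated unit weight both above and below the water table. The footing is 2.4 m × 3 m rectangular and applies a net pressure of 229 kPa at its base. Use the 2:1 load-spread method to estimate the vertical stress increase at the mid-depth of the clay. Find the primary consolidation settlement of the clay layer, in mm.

S_c ≈ 191 mm

Mid-depth of clay below the ground surface: z = 3 + 3.9/2 = 4.95 m.
Total vertical stress at mid-clay: σ_v = 17.8×3 + 17.8×1.95 = 88.11 kPa.
Pore pressure: u = 9.81×(4.95 − 0) = 48.56 kPa.
Initial effective stress: σ'_0 = σ_v − u = 88.11 − 48.56 = 39.55 kPa.
Stress increase at mid-clay by the 2:1 spreading method:
Δσ = qBL/((B+z)(L+z)) = 229×2.4×3/((2.4+4.95)(3+4.95)) = 28.217 kPa
Final effective stress: σ'_f = σ'_0 + Δσ = 39.55 + 28.217 = 67.767 kPa.
Normally consolidated clay, so the full stress increment lies on the virgin compression line:
S_c = C_c·H/(1+e₀)·log₁₀(σ'_f/σ'_0) = 0.39×3.9/(1+0.86)×log₁₀(67.767/39.55)
    = 0.81774 × 0.23387 = 0.1912 m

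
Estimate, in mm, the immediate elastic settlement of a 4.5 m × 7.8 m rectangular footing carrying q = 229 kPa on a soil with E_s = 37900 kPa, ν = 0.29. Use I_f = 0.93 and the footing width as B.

Immediate (elastic) settlement: S_e = q·B·(1−ν²)/E_s · I_f.
S_e = 229 × 4.5 × (1 − 0.29²) / 37900 × 0.93
    = 229 × 4.5 × 0.9159 / 37900 × 0.93
    = 0.02316 m = 23.16 mm

S_e ≈ 23.2 mm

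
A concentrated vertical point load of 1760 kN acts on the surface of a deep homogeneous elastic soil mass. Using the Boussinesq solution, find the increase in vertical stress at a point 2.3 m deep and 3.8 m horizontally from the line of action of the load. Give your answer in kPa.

Boussinesq vertical stress below a point load on an elastic half-space:
Δσ_z = 3P/(2πz²) · [1 + (r/z)²]^(−5/2)
r/z = 3.8/2.3 = 1.6522; [1+(r/z)²]^(−5/2) = 0.037224.
Δσ_z = 3×1760/(2π×2.3²) × 0.037224 = 158.85 × 0.037224 = 5.913 kPa

Δσ_z ≈ 5.91 kPa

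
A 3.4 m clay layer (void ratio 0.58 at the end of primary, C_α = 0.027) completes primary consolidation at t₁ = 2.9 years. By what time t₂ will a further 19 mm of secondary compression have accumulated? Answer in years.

t₂ ≈ 6.16 years

S_s = C_α·H/(1+e_p)·log₁₀(t₂/t₁) ⇒ log₁₀(t₂/t₁) = S_s·(1+e_p)/(C_α·H).
log₁₀(t₂/t₁) = 0.019 × (1+0.58) / (0.027×3.4) = 0.327
t₂ = t₁ × 10^0.327 = 2.9 × 2.123 = 6.158 years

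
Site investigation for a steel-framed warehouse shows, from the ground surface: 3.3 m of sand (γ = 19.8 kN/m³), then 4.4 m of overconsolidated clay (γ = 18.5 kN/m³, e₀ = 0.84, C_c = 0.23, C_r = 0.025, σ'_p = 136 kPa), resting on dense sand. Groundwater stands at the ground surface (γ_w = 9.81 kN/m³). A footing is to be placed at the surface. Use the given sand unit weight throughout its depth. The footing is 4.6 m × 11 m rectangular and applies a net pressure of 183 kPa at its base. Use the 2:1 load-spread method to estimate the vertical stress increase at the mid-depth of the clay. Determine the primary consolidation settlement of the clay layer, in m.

S_c ≈ 0.0188 m

Mid-depth of clay below the ground surface: z = 3.3 + 4.4/2 = 5.5 m.
Total vertical stress at mid-clay: σ_v = 19.8×3.3 + 18.5×2.2 = 106.04 kPa.
Pore pressure: u = 9.81×(5.5 − 0) = 53.955 kPa.
Initial effective stress: σ'_0 = σ_v − u = 106.04 − 53.955 = 52.085 kPa.
Stress increase at mid-clay by the 2:1 spreading method:
Δσ = qBL/((B+z)(L+z)) = 183×4.6×11/((4.6+5.5)(11+5.5)) = 55.564 kPa
Final effective stress: σ'_f = 52.085 + 55.564 = 107.65 kPa.
σ'_f = 107.65 ≤ σ'_p = 136 kPa, so the clay remains overconsolidated and only the recompression index applies:
S_c = C_r·H/(1+e₀)·log₁₀(σ'_f/σ'_0) = 0.025×4.4/1.84×log₁₀(107.65/52.085)
    = 0.059783 × 0.3153 = 0.01885 m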